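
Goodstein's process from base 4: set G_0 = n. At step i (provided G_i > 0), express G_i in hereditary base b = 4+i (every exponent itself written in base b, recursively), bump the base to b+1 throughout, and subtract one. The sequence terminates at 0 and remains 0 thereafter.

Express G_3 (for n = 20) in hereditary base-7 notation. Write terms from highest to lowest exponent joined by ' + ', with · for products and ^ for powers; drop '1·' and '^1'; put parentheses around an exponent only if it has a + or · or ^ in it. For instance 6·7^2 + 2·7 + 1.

(0) 20|_4 = 4^2 + 4 ↦ 5^2 + 5|_5 = 30 ⇒ 29
(1) 29|_5 = 5^2 + 4 ↦ 6^2 + 4|_6 = 40 ⇒ 39
(2) 39|_6 = 6^2 + 3 ↦ 7^2 + 3|_7 = 52 ⇒ 51
(3) 51|_7 = 7^2 + 2 ↦ 8^2 + 2|_8 = 66 ⇒ 65

7^2 + 2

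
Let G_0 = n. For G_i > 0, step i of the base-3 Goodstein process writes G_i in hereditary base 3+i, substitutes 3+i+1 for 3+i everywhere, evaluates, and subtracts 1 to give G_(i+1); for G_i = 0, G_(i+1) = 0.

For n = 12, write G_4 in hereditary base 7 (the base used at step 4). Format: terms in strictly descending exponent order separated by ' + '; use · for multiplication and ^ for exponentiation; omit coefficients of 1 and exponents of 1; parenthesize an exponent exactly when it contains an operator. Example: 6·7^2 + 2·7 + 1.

7^2

i=0: 12 = 3^2 + 3 (b=3); 3→4: 4^2 + 4 = 20; 20−1 = 19
i=1: 19 = 4^2 + 3 (b=4); 4→5: 5^2 + 3 = 28; 28−1 = 27
i=2: 27 = 5^2 + 2 (b=5); 5→6: 6^2 + 2 = 38; 38−1 = 37
i=3: 37 = 6^2 + 1 (b=6); 6→7: 7^2 + 1 = 50; 50−1 = 49
i=4: 49 = 7^2 (b=7); 7→8: 8^2 = 64; 64−1 = 63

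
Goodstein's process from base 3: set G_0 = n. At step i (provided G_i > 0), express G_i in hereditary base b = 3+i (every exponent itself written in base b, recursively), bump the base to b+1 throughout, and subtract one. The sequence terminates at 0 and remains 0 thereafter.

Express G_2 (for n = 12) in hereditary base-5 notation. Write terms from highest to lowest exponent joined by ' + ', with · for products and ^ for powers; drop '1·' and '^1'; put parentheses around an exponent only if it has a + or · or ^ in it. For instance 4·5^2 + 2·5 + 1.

5^2 + 2

(0) 12|_3 = 3^2 + 3 ↦ 4^2 + 4|_4 = 20 ⇒ 19
(1) 19|_4 = 4^2 + 3 ↦ 5^2 + 3|_5 = 28 ⇒ 27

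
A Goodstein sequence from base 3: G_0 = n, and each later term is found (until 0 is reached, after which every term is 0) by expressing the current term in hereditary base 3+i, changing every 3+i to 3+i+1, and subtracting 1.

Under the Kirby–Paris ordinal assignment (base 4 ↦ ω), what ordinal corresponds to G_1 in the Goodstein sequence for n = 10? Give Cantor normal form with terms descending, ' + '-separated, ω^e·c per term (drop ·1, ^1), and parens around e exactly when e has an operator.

ω^2

[0] 10 ≡ 3^2 + 1 (base 3). Lift 4: 17. −1: 16.
[1] 16 ≡ 4^2 (base 4). Lift 5: 25. −1: 24.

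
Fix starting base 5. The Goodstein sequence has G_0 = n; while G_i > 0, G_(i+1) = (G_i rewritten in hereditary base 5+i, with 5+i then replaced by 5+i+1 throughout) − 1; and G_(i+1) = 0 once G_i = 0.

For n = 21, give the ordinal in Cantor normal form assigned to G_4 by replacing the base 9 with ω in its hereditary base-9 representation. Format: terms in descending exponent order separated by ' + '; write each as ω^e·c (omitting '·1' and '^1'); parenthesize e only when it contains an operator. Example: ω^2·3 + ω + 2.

ω·3 + 4

i=0: 21 = 4·5 + 1 (b=5); 5→6: 4·6 + 1 = 25; 25−1 = 24
i=1: 24 = 4·6 (b=6); 6→7: 4·7 = 28; 28−1 = 27
i=2: 27 = 3·7 + 6 (b=7); 7→8: 3·8 + 6 = 30; 30−1 = 29
i=3: 29 = 3·8 + 5 (b=8); 8→9: 3·9 + 5 = 32; 32−1 = 31
i=4: 31 = 3·9 + 4 (b=9); 9→10: 3·10 + 4 = 34; 34−1 = 33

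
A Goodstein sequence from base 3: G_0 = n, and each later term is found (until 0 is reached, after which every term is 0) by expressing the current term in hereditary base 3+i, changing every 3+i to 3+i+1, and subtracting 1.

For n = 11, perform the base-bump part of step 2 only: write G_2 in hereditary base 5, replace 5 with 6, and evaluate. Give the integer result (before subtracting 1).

36

i=0: 11 = 3^2 + 2 (b=3); 3→4: 4^2 + 2 = 18; 18−1 = 17
i=1: 17 = 4^2 + 1 (b=4); 4→5: 5^2 + 1 = 26; 26−1 = 25
i=2: 25 = 5^2 (b=5); 5→6: 6^2 = 36; 36−1 = 35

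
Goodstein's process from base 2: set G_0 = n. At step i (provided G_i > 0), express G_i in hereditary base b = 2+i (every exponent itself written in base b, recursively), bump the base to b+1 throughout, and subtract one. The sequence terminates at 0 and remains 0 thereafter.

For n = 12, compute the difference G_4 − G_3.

[0] 12 ≡ 2^(2 + 1) + 2^2 (base 2). Lift 3: 108. −1: 107.
[1] 107 ≡ 3^(3 + 1) + 2·3^2 + 2·3 + 2 (base 3). Lift 4: 1066. −1: 1065.
[2] 1065 ≡ 4^(4 + 1) + 2·4^2 + 2·4 + 1 (base 4). Lift 5: 15686. −1: 15685.
[3] 15685 ≡ 5^(5 + 1) + 2·5^2 + 2·5 (base 5). Lift 6: 280020. −1: 280019.

264334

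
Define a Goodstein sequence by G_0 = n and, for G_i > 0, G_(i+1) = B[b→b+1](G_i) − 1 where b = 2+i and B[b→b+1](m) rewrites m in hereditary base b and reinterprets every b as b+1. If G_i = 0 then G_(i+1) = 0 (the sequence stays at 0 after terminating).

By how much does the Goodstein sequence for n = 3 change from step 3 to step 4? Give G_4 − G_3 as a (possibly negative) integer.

-1

G_0=3  [base 2] 2 + 1  →[2↦3]→  3 + 1 = 4  −1 ⇒ G_1=3
G_1=3  [base 3] 3  →[3↦4]→  4 = 4  −1 ⇒ G_2=3
G_2=3  [base 4] 3  →[4↦5]→  3 = 3  −1 ⇒ G_3=2
G_3=2  [base 5] 2  →[5↦6]→  2 = 2  −1 ⇒ G_4=1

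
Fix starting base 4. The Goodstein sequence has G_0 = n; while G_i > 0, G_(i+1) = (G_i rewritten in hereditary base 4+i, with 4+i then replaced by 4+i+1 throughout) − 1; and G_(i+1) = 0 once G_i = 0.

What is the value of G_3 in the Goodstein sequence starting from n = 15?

G_0 = 15. HB_4(15) = 3·4 + 3. Bump = 18. G_1 = 17.
G_1 = 17. HB_5(17) = 3·5 + 2. Bump = 20. G_2 = 19.
G_2 = 19. HB_6(19) = 3·6 + 1. Bump = 22. G_3 = 21.
G_3 = 21. HB_7(21) = 3·7. Bump = 24. G_4 = 23.

21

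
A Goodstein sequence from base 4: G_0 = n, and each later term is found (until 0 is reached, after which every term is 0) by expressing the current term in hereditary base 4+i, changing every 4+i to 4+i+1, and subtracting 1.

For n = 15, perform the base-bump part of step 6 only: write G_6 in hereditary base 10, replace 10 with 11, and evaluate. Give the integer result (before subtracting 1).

27

(0) 15|_4 = 3·4 + 3 ↦ 3·5 + 3|_5 = 18 ⇒ 17
(1) 17|_5 = 3·5 + 2 ↦ 3·6 + 2|_6 = 20 ⇒ 19
(2) 19|_6 = 3·6 + 1 ↦ 3·7 + 1|_7 = 22 ⇒ 21
(3) 21|_7 = 3·7 ↦ 3·8|_8 = 24 ⇒ 23
(4) 23|_8 = 2·8 + 7 ↦ 2·9 + 7|_9 = 25 ⇒ 24
(5) 24|_9 = 2·9 + 6 ↦ 2·10 + 6|_10 = 26 ⇒ 25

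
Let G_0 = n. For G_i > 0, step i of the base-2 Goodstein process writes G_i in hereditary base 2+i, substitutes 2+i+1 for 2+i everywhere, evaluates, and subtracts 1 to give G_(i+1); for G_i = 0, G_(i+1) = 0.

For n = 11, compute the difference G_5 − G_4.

G_0=11  [base 2] 2^(2 + 1) + 2 + 1  →[2↦3]→  3^(3 + 1) + 3 + 1 = 85  −1 ⇒ G_1=84
G_1=84  [base 3] 3^(3 + 1) + 3  →[3↦4]→  4^(4 + 1) + 4 = 1028  −1 ⇒ G_2=1027
G_2=1027  [base 4] 4^(4 + 1) + 3  →[4↦5]→  5^(5 + 1) + 3 = 15628  −1 ⇒ G_3=15627
G_3=15627  [base 5] 5^(5 + 1) + 2  →[5↦6]→  6^(6 + 1) + 2 = 279938  −1 ⇒ G_4=279937
G_4=279937  [base 6] 6^(6 + 1) + 1  →[6↦7]→  7^(7 + 1) + 1 = 5764802  −1 ⇒ G_5=5764801

5484864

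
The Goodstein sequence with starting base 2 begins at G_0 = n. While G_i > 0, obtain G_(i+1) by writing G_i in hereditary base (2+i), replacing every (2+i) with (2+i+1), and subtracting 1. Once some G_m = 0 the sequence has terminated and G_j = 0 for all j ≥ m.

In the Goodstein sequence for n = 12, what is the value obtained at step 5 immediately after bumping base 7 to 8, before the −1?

12 —HB2→ 2^(2 + 1) + 2^2 —bump→ 3^(3 + 1) + 3^3 = 108 —(−1)→ 107
107 —HB3→ 3^(3 + 1) + 2·3^2 + 2·3 + 2 —bump→ 4^(4 + 1) + 2·4^2 + 2·4 + 2 = 1066 —(−1)→ 1065
1065 —HB4→ 4^(4 + 1) + 2·4^2 + 2·4 + 1 —bump→ 5^(5 + 1) + 2·5^2 + 2·5 + 1 = 15686 —(−1)→ 15685
15685 —HB5→ 5^(5 + 1) + 2·5^2 + 2·5 —bump→ 6^(6 + 1) + 2·6^2 + 2·6 = 280020 —(−1)→ 280019
280019 —HB6→ 6^(6 + 1) + 2·6^2 + 6 + 5 —bump→ 7^(7 + 1) + 2·7^2 + 7 + 5 = 5764911 —(−1)→ 5764910
5764910 —HB7→ 7^(7 + 1) + 2·7^2 + 7 + 4 —bump→ 8^(8 + 1) + 2·8^2 + 8 + 4 = 134217868 —(−1)→ 134217867

134217868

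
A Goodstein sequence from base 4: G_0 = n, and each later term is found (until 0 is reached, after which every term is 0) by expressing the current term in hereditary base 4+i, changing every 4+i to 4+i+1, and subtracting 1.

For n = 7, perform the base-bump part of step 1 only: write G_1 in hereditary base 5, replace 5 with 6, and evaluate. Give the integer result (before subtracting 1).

8

[0] 7 ≡ 4 + 3 (base 4). Lift 5: 8. −1: 7.
[1] 7 ≡ 5 + 2 (base 5). Lift 6: 8. −1: 7.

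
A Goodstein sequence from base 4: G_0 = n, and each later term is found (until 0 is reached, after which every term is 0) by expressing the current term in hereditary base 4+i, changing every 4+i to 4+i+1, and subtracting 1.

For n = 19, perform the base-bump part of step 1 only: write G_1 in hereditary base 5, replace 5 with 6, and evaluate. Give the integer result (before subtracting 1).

38

i=0: 19 = 4^2 + 3 (b=4); 4→5: 5^2 + 3 = 28; 28−1 = 27
i=1: 27 = 5^2 + 2 (b=5); 5→6: 6^2 + 2 = 38; 38−1 = 37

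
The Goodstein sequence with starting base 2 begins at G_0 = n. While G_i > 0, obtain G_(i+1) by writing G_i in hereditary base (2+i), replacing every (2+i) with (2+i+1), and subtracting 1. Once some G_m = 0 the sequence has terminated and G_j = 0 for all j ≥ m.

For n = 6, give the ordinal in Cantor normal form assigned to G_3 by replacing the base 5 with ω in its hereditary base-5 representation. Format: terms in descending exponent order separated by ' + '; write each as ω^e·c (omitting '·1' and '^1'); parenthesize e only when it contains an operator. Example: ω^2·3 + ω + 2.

(0) 6|_2 = 2^2 + 2 ↦ 3^3 + 3|_3 = 30 ⇒ 29
(1) 29|_3 = 3^3 + 2 ↦ 4^4 + 2|_4 = 258 ⇒ 257
(2) 257|_4 = 4^4 + 1 ↦ 5^5 + 1|_5 = 3126 ⇒ 3125
(3) 3125|_5 = 5^5 ↦ 6^6|_6 = 46656 ⇒ 46655

ω^ω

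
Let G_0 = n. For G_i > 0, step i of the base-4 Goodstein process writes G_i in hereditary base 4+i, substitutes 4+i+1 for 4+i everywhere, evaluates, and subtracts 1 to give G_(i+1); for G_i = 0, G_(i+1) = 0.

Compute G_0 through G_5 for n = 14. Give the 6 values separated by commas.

14, 16, 18, 20, 21, 22

base 4: 14 = 3·4 + 2; at 5: 3·5 + 2 = 17; next = 16
base 5: 16 = 3·5 + 1; at 6: 3·6 + 1 = 19; next = 18
base 6: 18 = 3·6; at 7: 3·7 = 21; next = 20
base 7: 20 = 2·7 + 6; at 8: 2·8 + 6 = 22; next = 21
base 8: 21 = 2·8 + 5; at 9: 2·9 + 5 = 23; next = 22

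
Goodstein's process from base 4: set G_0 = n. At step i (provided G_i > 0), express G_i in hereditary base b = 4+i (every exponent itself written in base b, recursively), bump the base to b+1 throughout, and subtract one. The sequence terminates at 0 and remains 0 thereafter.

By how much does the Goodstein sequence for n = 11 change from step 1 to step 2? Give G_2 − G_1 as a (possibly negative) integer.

1

i=0: 11 = 2·4 + 3 (b=4); 4→5: 2·5 + 3 = 13; 13−1 = 12
i=1: 12 = 2·5 + 2 (b=5); 5→6: 2·6 + 2 = 14; 14−1 = 13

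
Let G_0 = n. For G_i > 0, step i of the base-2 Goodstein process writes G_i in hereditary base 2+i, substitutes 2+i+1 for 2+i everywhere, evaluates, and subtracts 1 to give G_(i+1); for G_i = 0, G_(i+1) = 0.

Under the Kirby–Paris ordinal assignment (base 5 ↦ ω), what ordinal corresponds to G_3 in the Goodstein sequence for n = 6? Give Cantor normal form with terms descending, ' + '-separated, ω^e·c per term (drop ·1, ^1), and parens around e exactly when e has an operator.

ω^ω

G_0 = 6. HB_2(6) = 2^2 + 2. Bump = 30. G_1 = 29.
G_1 = 29. HB_3(29) = 3^3 + 2. Bump = 258. G_2 = 257.
G_2 = 257. HB_4(257) = 4^4 + 1. Bump = 3126. G_3 = 3125.
G_3 = 3125. HB_5(3125) = 5^5. Bump = 46656. G_4 = 46655.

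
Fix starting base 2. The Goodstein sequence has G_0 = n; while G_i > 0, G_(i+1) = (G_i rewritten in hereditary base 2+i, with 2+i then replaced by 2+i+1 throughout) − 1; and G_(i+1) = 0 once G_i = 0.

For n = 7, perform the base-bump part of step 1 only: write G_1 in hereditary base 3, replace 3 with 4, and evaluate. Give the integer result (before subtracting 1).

260

G_0 = 7. HB_2(7) = 2^2 + 2 + 1. Bump = 31. G_1 = 30.
G_1 = 30. HB_3(30) = 3^3 + 3. Bump = 260. G_2 = 259.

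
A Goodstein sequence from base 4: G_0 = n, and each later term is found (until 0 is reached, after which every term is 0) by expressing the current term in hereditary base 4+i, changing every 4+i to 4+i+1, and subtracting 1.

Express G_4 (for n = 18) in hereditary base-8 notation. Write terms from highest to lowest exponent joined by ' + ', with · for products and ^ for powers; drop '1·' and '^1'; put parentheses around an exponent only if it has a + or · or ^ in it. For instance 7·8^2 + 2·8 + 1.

step 0: 18 = 4^2 + 2; sub 5 for 4: 5^2 + 2; = 27; G_1 = 27−1 = 26
step 1: 26 = 5^2 + 1; sub 6 for 5: 6^2 + 1; = 37; G_2 = 37−1 = 36
step 2: 36 = 6^2; sub 7 for 6: 7^2; = 49; G_3 = 49−1 = 48
step 3: 48 = 6·7 + 6; sub 8 for 7: 6·8 + 6; = 54; G_4 = 54−1 = 53
step 4: 53 = 6·8 + 5; sub 9 for 8: 6·9 + 5; = 59; G_5 = 59−1 = 58

6·8 + 5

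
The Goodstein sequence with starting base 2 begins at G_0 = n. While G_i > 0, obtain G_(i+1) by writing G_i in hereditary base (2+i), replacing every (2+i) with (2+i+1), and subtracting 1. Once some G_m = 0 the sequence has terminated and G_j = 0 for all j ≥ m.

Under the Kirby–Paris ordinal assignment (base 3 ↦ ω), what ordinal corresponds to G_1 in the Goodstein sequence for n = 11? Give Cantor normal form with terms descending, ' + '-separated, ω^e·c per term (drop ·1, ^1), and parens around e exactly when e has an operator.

step 0: 11 = 2^(2 + 1) + 2 + 1; sub 3 for 2: 3^(3 + 1) + 3 + 1; = 85; G_1 = 85−1 = 84
step 1: 84 = 3^(3 + 1) + 3; sub 4 for 3: 4^(4 + 1) + 4; = 1028; G_2 = 1028−1 = 1027

ω^(ω + 1) + ω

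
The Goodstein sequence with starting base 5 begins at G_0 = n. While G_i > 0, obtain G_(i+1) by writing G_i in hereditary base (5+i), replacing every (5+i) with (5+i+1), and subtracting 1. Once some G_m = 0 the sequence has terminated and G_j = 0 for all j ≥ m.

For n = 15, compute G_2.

G_0 = 15. HB_5(15) = 3·5. Bump = 18. G_1 = 17.
G_1 = 17. HB_6(17) = 2·6 + 5. Bump = 19. G_2 = 18.
G_2 = 18. HB_7(18) = 2·7 + 4. Bump = 20. G_3 = 19.

18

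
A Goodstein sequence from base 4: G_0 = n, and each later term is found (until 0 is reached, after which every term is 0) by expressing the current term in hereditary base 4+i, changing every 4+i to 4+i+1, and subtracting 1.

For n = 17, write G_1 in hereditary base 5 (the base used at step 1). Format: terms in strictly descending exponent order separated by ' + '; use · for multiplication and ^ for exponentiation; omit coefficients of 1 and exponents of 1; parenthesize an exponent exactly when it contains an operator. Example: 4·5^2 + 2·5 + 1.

5^2

G_0 = 17. HB_4(17) = 4^2 + 1. Bump = 26. G_1 = 25.
G_1 = 25. HB_5(25) = 5^2. Bump = 36. G_2 = 35.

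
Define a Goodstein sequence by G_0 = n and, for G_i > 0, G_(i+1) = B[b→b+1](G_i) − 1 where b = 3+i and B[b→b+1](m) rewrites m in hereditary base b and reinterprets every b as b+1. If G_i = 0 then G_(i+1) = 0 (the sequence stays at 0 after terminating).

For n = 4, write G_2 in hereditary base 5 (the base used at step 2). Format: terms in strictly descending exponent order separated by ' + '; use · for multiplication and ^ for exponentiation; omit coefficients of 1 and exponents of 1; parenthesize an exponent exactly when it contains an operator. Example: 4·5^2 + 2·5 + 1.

4

[0] 4 ≡ 3 + 1 (base 3). Lift 4: 5. −1: 4.
[1] 4 ≡ 4 (base 4). Lift 5: 5. −1: 4.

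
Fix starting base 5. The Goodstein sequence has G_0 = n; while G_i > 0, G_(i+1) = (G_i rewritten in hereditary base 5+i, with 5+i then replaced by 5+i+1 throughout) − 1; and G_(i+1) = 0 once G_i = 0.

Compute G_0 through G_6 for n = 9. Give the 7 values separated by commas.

9, 9, 9, 9, 9, 9, 8

G_0 = 9. HB_5(9) = 5 + 4. Bump = 10. G_1 = 9.
G_1 = 9. HB_6(9) = 6 + 3. Bump = 10. G_2 = 9.
G_2 = 9. HB_7(9) = 7 + 2. Bump = 10. G_3 = 9.
G_3 = 9. HB_8(9) = 8 + 1. Bump = 10. G_4 = 9.
G_4 = 9. HB_9(9) = 9. Bump = 10. G_5 = 9.
G_5 = 9. HB_10(9) = 9. Bump = 9. G_6 = 8.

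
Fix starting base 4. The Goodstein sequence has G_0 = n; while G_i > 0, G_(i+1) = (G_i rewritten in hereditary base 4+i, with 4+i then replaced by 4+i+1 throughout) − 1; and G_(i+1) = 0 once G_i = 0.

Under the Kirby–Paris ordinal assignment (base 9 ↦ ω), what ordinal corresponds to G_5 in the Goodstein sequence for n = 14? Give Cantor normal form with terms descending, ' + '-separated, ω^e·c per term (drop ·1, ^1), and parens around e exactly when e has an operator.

ω·2 + 4

G_0 = 14. HB_4(14) = 3·4 + 2. Bump = 17. G_1 = 16.
G_1 = 16. HB_5(16) = 3·5 + 1. Bump = 19. G_2 = 18.
G_2 = 18. HB_6(18) = 3·6. Bump = 21. G_3 = 20.
G_3 = 20. HB_7(20) = 2·7 + 6. Bump = 22. G_4 = 21.
G_4 = 21. HB_8(21) = 2·8 + 5. Bump = 23. G_5 = 22.
G_5 = 22. HB_9(22) = 2·9 + 4. Bump = 24. G_6 = 23.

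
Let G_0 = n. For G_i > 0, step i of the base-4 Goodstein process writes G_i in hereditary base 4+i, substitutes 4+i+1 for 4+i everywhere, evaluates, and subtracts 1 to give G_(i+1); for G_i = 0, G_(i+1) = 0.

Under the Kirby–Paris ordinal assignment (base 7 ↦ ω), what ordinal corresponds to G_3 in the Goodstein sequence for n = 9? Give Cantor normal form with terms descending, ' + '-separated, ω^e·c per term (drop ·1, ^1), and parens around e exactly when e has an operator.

ω + 4

(0) 9|_4 = 2·4 + 1 ↦ 2·5 + 1|_5 = 11 ⇒ 10
(1) 10|_5 = 2·5 ↦ 2·6|_6 = 12 ⇒ 11
(2) 11|_6 = 6 + 5 ↦ 7 + 5|_7 = 12 ⇒ 11
(3) 11|_7 = 7 + 4 ↦ 8 + 4|_8 = 12 ⇒ 11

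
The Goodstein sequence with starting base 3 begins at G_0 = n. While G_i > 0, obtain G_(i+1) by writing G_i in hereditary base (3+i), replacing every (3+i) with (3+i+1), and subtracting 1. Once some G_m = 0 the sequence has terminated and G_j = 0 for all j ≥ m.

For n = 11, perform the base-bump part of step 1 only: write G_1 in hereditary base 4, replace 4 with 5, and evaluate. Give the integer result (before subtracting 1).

26

step 0: 11 = 3^2 + 2; sub 4 for 3: 4^2 + 2; = 18; G_1 = 18−1 = 17
step 1: 17 = 4^2 + 1; sub 5 for 4: 5^2 + 1; = 26; G_2 = 26−1 = 25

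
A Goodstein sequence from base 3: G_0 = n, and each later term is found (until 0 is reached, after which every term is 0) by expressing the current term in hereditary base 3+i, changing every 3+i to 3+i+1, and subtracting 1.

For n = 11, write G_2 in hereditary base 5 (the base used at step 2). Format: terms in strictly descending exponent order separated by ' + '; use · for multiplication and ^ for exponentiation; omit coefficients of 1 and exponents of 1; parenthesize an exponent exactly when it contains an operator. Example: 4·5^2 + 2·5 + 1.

5^2

G_0 = 11. HB_3(11) = 3^2 + 2. Bump = 18. G_1 = 17.
G_1 = 17. HB_4(17) = 4^2 + 1. Bump = 26. G_2 = 25.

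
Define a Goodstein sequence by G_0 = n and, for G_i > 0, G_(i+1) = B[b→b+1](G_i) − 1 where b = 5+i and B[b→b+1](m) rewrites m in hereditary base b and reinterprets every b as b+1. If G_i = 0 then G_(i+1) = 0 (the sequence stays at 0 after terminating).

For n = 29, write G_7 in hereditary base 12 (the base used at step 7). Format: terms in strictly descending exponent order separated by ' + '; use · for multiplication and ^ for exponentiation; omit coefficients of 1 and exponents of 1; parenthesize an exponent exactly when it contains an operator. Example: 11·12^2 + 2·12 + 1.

9·12 + 7

G_0 = 29. HB_5(29) = 5^2 + 4. Bump = 40. G_1 = 39.
G_1 = 39. HB_6(39) = 6^2 + 3. Bump = 52. G_2 = 51.
G_2 = 51. HB_7(51) = 7^2 + 2. Bump = 66. G_3 = 65.
G_3 = 65. HB_8(65) = 8^2 + 1. Bump = 82. G_4 = 81.
G_4 = 81. HB_9(81) = 9^2. Bump = 100. G_5 = 99.
G_5 = 99. HB_10(99) = 9·10 + 9. Bump = 108. G_6 = 107.
G_6 = 107. HB_11(107) = 9·11 + 8. Bump = 116. G_7 = 115.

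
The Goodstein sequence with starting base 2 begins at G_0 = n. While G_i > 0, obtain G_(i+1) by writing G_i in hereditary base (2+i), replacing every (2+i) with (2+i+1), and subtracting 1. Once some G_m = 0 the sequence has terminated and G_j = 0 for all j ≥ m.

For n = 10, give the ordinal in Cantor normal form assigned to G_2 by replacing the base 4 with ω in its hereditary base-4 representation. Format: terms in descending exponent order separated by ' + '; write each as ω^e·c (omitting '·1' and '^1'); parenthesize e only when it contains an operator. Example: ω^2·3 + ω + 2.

i=0: 10 = 2^(2 + 1) + 2 (b=2); 2→3: 3^(3 + 1) + 3 = 84; 84−1 = 83
i=1: 83 = 3^(3 + 1) + 2 (b=3); 3→4: 4^(4 + 1) + 2 = 1026; 1026−1 = 1025
i=2: 1025 = 4^(4 + 1) + 1 (b=4); 4→5: 5^(5 + 1) + 1 = 15626; 15626−1 = 15625

ω^(ω + 1) + 1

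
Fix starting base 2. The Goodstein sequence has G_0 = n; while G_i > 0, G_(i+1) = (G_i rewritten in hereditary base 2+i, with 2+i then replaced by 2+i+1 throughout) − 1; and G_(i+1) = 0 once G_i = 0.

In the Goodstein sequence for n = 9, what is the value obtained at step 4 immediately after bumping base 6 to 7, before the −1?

2471827

G_0=9  [base 2] 2^(2 + 1) + 1  →[2↦3]→  3^(3 + 1) + 1 = 82  −1 ⇒ G_1=81
G_1=81  [base 3] 3^(3 + 1)  →[3↦4]→  4^(4 + 1) = 1024  −1 ⇒ G_2=1023
G_2=1023  [base 4] 3·4^4 + 3·4^3 + 3·4^2 + 3·4 + 3  →[4↦5]→  3·5^5 + 3·5^3 + 3·5^2 + 3·5 + 3 = 9843  −1 ⇒ G_3=9842
G_3=9842  [base 5] 3·5^5 + 3·5^3 + 3·5^2 + 3·5 + 2  →[5↦6]→  3·6^6 + 3·6^3 + 3·6^2 + 3·6 + 2 = 140744  −1 ⇒ G_4=140743
G_4=140743  [base 6] 3·6^6 + 3·6^3 + 3·6^2 + 3·6 + 1  →[6↦7]→  3·7^7 + 3·7^3 + 3·7^2 + 3·7 + 1 = 2471827  −1 ⇒ G_5=2471826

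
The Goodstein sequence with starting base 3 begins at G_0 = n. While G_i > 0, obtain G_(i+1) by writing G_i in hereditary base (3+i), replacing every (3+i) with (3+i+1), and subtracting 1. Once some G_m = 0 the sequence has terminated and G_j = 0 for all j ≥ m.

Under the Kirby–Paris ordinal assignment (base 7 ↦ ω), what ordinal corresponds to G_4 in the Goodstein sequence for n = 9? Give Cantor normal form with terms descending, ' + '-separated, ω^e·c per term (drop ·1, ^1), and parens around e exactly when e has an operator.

ω·3

step 0: 9 = 3^2; sub 4 for 3: 4^2; = 16; G_1 = 16−1 = 15
step 1: 15 = 3·4 + 3; sub 5 for 4: 3·5 + 3; = 18; G_2 = 18−1 = 17
step 2: 17 = 3·5 + 2; sub 6 for 5: 3·6 + 2; = 20; G_3 = 20−1 = 19
step 3: 19 = 3·6 + 1; sub 7 for 6: 3·7 + 1; = 22; G_4 = 22−1 = 21
step 4: 21 = 3·7; sub 8 for 7: 3·8; = 24; G_5 = 24−1 = 23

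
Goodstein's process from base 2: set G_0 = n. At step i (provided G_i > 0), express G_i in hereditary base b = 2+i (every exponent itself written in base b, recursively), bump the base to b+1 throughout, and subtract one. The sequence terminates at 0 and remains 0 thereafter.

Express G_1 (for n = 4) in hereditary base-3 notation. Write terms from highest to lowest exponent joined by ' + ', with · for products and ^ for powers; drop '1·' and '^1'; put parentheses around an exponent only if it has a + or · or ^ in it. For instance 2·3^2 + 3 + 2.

2·3^2 + 2·3 + 2

G_0 = 4. HB_2(4) = 2^2. Bump = 27. G_1 = 26.
G_1 = 26. HB_3(26) = 2·3^2 + 2·3 + 2. Bump = 42. G_2 = 41.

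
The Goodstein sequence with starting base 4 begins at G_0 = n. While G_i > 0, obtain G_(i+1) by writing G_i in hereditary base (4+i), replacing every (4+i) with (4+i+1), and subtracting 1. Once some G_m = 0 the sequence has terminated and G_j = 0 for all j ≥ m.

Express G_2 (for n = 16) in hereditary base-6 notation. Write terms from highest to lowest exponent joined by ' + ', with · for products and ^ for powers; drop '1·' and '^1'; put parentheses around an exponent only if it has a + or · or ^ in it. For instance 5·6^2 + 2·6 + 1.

16 —HB4→ 4^2 —bump→ 5^2 = 25 —(−1)→ 24
24 —HB5→ 4·5 + 4 —bump→ 4·6 + 4 = 28 —(−1)→ 27
27 —HB6→ 4·6 + 3 —bump→ 4·7 + 3 = 31 —(−1)→ 30

4·6 + 3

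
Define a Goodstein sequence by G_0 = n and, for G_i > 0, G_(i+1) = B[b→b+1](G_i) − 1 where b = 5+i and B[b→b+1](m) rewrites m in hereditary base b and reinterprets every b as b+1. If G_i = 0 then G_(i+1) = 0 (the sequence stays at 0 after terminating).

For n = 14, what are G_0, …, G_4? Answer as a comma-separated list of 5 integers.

[0] 14 ≡ 2·5 + 4 (base 5). Lift 6: 16. −1: 15.
[1] 15 ≡ 2·6 + 3 (base 6). Lift 7: 17. −1: 16.
[2] 16 ≡ 2·7 + 2 (base 7). Lift 8: 18. −1: 17.
[3] 17 ≡ 2·8 + 1 (base 8). Lift 9: 19. −1: 18.

14, 15, 16, 17, 18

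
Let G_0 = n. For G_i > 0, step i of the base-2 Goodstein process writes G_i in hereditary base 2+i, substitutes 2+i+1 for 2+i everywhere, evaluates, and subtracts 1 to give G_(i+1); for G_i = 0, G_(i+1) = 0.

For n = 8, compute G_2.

step 0: 8 = 2^(2 + 1); sub 3 for 2: 3^(3 + 1); = 81; G_1 = 81−1 = 80
step 1: 80 = 2·3^3 + 2·3^2 + 2·3 + 2; sub 4 for 3: 2·4^4 + 2·4^2 + 2·4 + 2; = 554; G_2 = 554−1 = 553
step 2: 553 = 2·4^4 + 2·4^2 + 2·4 + 1; sub 5 for 4: 2·5^5 + 2·5^2 + 2·5 + 1; = 6311; G_3 = 6311−1 = 6310

553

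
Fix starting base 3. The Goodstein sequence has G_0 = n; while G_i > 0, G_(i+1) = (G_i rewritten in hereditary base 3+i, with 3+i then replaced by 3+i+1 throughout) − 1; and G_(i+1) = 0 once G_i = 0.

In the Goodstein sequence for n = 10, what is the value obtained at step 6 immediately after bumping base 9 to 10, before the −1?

(0) 10|_3 = 3^2 + 1 ↦ 4^2 + 1|_4 = 17 ⇒ 16
(1) 16|_4 = 4^2 ↦ 5^2|_5 = 25 ⇒ 24
(2) 24|_5 = 4·5 + 4 ↦ 4·6 + 4|_6 = 28 ⇒ 27
(3) 27|_6 = 4·6 + 3 ↦ 4·7 + 3|_7 = 31 ⇒ 30
(4) 30|_7 = 4·7 + 2 ↦ 4·8 + 2|_8 = 34 ⇒ 33
(5) 33|_8 = 4·8 + 1 ↦ 4·9 + 1|_9 = 37 ⇒ 36
(6) 36|_9 = 4·9 ↦ 4·10|_10 = 40 ⇒ 39

40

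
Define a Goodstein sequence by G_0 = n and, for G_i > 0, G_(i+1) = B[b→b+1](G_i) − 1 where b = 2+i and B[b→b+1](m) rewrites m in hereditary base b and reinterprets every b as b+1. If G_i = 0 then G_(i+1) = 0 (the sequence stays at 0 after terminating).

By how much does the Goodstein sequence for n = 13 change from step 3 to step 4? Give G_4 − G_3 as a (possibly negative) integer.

264619

(0) 13|_2 = 2^(2 + 1) + 2^2 + 1 ↦ 3^(3 + 1) + 3^3 + 1|_3 = 109 ⇒ 108
(1) 108|_3 = 3^(3 + 1) + 3^3 ↦ 4^(4 + 1) + 4^4|_4 = 1280 ⇒ 1279
(2) 1279|_4 = 4^(4 + 1) + 3·4^3 + 3·4^2 + 3·4 + 3 ↦ 5^(5 + 1) + 3·5^3 + 3·5^2 + 3·5 + 3|_5 = 16093 ⇒ 16092
(3) 16092|_5 = 5^(5 + 1) + 3·5^3 + 3·5^2 + 3·5 + 2 ↦ 6^(6 + 1) + 3·6^3 + 3·6^2 + 3·6 + 2|_6 = 280712 ⇒ 280711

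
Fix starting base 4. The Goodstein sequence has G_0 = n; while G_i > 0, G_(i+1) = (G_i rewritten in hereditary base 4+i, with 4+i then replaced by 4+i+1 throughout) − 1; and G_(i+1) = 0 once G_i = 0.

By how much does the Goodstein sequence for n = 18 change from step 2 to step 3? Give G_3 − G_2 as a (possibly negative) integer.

12

base 4: 18 = 4^2 + 2; at 5: 5^2 + 2 = 27; next = 26
base 5: 26 = 5^2 + 1; at 6: 6^2 + 1 = 37; next = 36
base 6: 36 = 6^2; at 7: 7^2 = 49; next = 48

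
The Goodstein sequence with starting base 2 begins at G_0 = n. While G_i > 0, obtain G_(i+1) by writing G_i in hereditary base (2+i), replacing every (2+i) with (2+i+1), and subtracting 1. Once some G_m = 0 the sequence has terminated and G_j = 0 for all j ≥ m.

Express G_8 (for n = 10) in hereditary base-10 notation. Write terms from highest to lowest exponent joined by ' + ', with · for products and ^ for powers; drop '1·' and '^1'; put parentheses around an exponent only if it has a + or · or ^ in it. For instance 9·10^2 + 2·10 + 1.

5·10^10 + 5·10^5 + 5·10^4 + 5·10^3 + 5·10^2 + 5·10 + 1

10 —HB2→ 2^(2 + 1) + 2 —bump→ 3^(3 + 1) + 3 = 84 —(−1)→ 83
83 —HB3→ 3^(3 + 1) + 2 —bump→ 4^(4 + 1) + 2 = 1026 —(−1)→ 1025
1025 —HB4→ 4^(4 + 1) + 1 —bump→ 5^(5 + 1) + 1 = 15626 —(−1)→ 15625
15625 —HB5→ 5^(5 + 1) —bump→ 6^(6 + 1) = 279936 —(−1)→ 279935
279935 —HB6→ 5·6^6 + 5·6^5 + 5·6^4 + 5·6^3 + 5·6^2 + 5·6 + 5 —bump→ 5·7^7 + 5·7^5 + 5·7^4 + 5·7^3 + 5·7^2 + 5·7 + 5 = 4215755 —(−1)→ 4215754
4215754 —HB7→ 5·7^7 + 5·7^5 + 5·7^4 + 5·7^3 + 5·7^2 + 5·7 + 4 —bump→ 5·8^8 + 5·8^5 + 5·8^4 + 5·8^3 + 5·8^2 + 5·8 + 4 = 84073324 —(−1)→ 84073323
84073323 —HB8→ 5·8^8 + 5·8^5 + 5·8^4 + 5·8^3 + 5·8^2 + 5·8 + 3 —bump→ 5·9^9 + 5·9^5 + 5·9^4 + 5·9^3 + 5·9^2 + 5·9 + 3 = 1937434593 —(−1)→ 1937434592
1937434592 —HB9→ 5·9^9 + 5·9^5 + 5·9^4 + 5·9^3 + 5·9^2 + 5·9 + 2 —bump→ 5·10^10 + 5·10^5 + 5·10^4 + 5·10^3 + 5·10^2 + 5·10 + 2 = 50000555552 —(−1)→ 50000555551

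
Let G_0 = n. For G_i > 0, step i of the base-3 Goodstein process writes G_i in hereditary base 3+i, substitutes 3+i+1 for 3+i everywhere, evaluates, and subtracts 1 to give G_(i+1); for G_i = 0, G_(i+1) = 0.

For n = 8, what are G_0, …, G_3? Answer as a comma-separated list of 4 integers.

8 —HB3→ 2·3 + 2 —bump→ 2·4 + 2 = 10 —(−1)→ 9
9 —HB4→ 2·4 + 1 —bump→ 2·5 + 1 = 11 —(−1)→ 10
10 —HB5→ 2·5 —bump→ 2·6 = 12 —(−1)→ 11

8, 9, 10, 11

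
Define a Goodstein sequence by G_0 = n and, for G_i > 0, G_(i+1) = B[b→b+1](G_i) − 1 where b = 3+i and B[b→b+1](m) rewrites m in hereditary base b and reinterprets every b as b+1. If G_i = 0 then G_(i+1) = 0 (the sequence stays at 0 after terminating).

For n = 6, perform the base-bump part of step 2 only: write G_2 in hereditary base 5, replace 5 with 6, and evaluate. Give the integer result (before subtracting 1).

8

i=0: 6 = 2·3 (b=3); 3→4: 2·4 = 8; 8−1 = 7
i=1: 7 = 4 + 3 (b=4); 4→5: 5 + 3 = 8; 8−1 = 7
i=2: 7 = 5 + 2 (b=5); 5→6: 6 + 2 = 8; 8−1 = 7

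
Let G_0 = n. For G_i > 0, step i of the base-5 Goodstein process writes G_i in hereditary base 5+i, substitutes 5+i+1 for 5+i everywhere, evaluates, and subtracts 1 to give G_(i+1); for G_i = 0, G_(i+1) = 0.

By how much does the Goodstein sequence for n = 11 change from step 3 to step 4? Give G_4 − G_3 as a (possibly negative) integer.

0

G_0=11  [base 5] 2·5 + 1  →[5↦6]→  2·6 + 1 = 13  −1 ⇒ G_1=12
G_1=12  [base 6] 2·6  →[6↦7]→  2·7 = 14  −1 ⇒ G_2=13
G_2=13  [base 7] 7 + 6  →[7↦8]→  8 + 6 = 14  −1 ⇒ G_3=13
G_3=13  [base 8] 8 + 5  →[8↦9]→  9 + 5 = 14  −1 ⇒ G_4=13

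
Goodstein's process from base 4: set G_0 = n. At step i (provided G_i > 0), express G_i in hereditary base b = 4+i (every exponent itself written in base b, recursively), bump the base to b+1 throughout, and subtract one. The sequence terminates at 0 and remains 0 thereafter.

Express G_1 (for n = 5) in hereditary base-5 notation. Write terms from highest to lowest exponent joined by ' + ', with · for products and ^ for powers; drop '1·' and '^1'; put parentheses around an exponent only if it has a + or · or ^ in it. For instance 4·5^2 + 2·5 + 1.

5

base 4: 5 = 4 + 1; at 5: 5 + 1 = 6; next = 5
base 5: 5 = 5; at 6: 6 = 6; next = 5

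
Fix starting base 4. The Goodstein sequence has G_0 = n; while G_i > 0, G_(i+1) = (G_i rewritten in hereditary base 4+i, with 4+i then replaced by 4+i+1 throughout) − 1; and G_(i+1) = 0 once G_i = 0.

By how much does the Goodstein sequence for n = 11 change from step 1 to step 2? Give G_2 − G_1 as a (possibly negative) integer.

1

[0] 11 ≡ 2·4 + 3 (base 4). Lift 5: 13. −1: 12.
[1] 12 ≡ 2·5 + 2 (base 5). Lift 6: 14. −1: 13.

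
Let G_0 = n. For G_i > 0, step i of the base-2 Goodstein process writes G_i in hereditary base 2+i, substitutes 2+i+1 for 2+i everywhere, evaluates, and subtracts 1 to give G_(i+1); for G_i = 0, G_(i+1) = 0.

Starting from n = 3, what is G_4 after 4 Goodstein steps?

[0] 3 ≡ 2 + 1 (base 2). Lift 3: 4. −1: 3.
[1] 3 ≡ 3 (base 3). Lift 4: 4. −1: 3.
[2] 3 ≡ 3 (base 4). Lift 5: 3. −1: 2.
[3] 2 ≡ 2 (base 5). Lift 6: 2. −1: 1.
[4] 1 ≡ 1 (base 6). Lift 7: 1. −1: 0.

1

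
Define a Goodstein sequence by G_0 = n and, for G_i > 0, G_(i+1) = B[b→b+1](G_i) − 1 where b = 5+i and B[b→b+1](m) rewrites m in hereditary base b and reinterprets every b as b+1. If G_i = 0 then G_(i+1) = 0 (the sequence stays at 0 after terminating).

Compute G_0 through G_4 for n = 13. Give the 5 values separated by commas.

13, 14, 15, 16, 17

i=0: 13 = 2·5 + 3 (b=5); 5→6: 2·6 + 3 = 15; 15−1 = 14
i=1: 14 = 2·6 + 2 (b=6); 6→7: 2·7 + 2 = 16; 16−1 = 15
i=2: 15 = 2·7 + 1 (b=7); 7→8: 2·8 + 1 = 17; 17−1 = 16
i=3: 16 = 2·8 (b=8); 8→9: 2·9 = 18; 18−1 = 17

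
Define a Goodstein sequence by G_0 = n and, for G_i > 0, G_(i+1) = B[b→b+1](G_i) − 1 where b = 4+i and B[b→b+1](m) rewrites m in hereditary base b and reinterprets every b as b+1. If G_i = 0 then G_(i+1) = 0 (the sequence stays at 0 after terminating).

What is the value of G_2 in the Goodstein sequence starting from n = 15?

19

15 —HB4→ 3·4 + 3 —bump→ 3·5 + 3 = 18 —(−1)→ 17
17 —HB5→ 3·5 + 2 —bump→ 3·6 + 2 = 20 —(−1)→ 19
19 —HB6→ 3·6 + 1 —bump→ 3·7 + 1 = 22 —(−1)→ 21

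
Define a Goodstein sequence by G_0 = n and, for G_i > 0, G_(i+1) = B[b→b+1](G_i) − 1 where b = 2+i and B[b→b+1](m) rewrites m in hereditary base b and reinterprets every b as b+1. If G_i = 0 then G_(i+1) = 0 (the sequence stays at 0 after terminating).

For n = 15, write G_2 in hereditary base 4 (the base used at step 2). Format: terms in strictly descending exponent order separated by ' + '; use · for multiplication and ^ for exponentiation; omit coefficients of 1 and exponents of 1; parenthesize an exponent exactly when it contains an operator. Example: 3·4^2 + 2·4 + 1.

4^(4 + 1) + 4^4 + 3

i=0: 15 = 2^(2 + 1) + 2^2 + 2 + 1 (b=2); 2→3: 3^(3 + 1) + 3^3 + 3 + 1 = 112; 112−1 = 111
i=1: 111 = 3^(3 + 1) + 3^3 + 3 (b=3); 3→4: 4^(4 + 1) + 4^4 + 4 = 1284; 1284−1 = 1283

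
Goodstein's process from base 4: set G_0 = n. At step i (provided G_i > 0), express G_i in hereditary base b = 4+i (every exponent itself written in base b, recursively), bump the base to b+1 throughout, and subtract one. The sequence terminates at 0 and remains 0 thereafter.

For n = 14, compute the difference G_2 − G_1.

[0] 14 ≡ 3·4 + 2 (base 4). Lift 5: 17. −1: 16.
[1] 16 ≡ 3·5 + 1 (base 5). Lift 6: 19. −1: 18.

2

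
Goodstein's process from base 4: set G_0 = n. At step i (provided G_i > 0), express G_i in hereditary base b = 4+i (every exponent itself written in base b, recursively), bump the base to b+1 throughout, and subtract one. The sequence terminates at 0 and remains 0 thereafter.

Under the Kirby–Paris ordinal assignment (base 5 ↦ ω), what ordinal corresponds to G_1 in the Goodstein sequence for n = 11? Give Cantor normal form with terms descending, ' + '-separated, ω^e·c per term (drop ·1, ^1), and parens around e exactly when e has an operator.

ω·2 + 2

(0) 11|_4 = 2·4 + 3 ↦ 2·5 + 3|_5 = 13 ⇒ 12
(1) 12|_5 = 2·5 + 2 ↦ 2·6 + 2|_6 = 14 ⇒ 13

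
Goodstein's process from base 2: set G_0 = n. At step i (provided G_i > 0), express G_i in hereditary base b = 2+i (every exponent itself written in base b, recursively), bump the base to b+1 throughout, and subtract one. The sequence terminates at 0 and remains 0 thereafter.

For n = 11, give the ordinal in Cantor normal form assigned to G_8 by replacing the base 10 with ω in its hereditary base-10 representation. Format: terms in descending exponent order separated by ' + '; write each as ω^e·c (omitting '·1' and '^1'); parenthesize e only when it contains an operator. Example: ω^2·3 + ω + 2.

ω^ω·7 + ω^7·7 + ω^6·7 + ω^5·7 + ω^4·7 + ω^3·7 + ω^2·7 + ω·7 + 5

step 0: 11 = 2^(2 + 1) + 2 + 1; sub 3 for 2: 3^(3 + 1) + 3 + 1; = 85; G_1 = 85−1 = 84
step 1: 84 = 3^(3 + 1) + 3; sub 4 for 3: 4^(4 + 1) + 4; = 1028; G_2 = 1028−1 = 1027
step 2: 1027 = 4^(4 + 1) + 3; sub 5 for 4: 5^(5 + 1) + 3; = 15628; G_3 = 15628−1 = 15627
step 3: 15627 = 5^(5 + 1) + 2; sub 6 for 5: 6^(6 + 1) + 2; = 279938; G_4 = 279938−1 = 279937
step 4: 279937 = 6^(6 + 1) + 1; sub 7 for 6: 7^(7 + 1) + 1; = 5764802; G_5 = 5764802−1 = 5764801
step 5: 5764801 = 7^(7 + 1); sub 8 for 7: 8^(8 + 1); = 134217728; G_6 = 134217728−1 = 134217727
step 6: 134217727 = 7·8^8 + 7·8^7 + 7·8^6 + 7·8^5 + 7·8^4 + 7·8^3 + 7·8^2 + 7·8 + 7; sub 9 for 8: 7·9^9 + 7·9^7 + 7·9^6 + 7·9^5 + 7·9^4 + 7·9^3 + 7·9^2 + 7·9 + 7; = 2749609303; G_7 = 2749609303−1 = 2749609302
step 7: 2749609302 = 7·9^9 + 7·9^7 + 7·9^6 + 7·9^5 + 7·9^4 + 7·9^3 + 7·9^2 + 7·9 + 6; sub 10 for 9: 7·10^10 + 7·10^7 + 7·10^6 + 7·10^5 + 7·10^4 + 7·10^3 + 7·10^2 + 7·10 + 6; = 70077777776; G_8 = 70077777776−1 = 70077777775
step 8: 70077777775 = 7·10^10 + 7·10^7 + 7·10^6 + 7·10^5 + 7·10^4 + 7·10^3 + 7·10^2 + 7·10 + 5; sub 11 for 10: 7·11^11 + 7·11^7 + 7·11^6 + 7·11^5 + 7·11^4 + 7·11^3 + 7·11^2 + 7·11 + 5; = 1997331745491; G_9 = 1997331745491−1 = 1997331745490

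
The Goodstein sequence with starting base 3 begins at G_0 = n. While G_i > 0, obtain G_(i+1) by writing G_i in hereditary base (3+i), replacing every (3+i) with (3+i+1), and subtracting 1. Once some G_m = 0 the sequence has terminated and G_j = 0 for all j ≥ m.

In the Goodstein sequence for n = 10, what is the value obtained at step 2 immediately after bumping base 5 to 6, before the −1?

28

[0] 10 ≡ 3^2 + 1 (base 3). Lift 4: 17. −1: 16.
[1] 16 ≡ 4^2 (base 4). Lift 5: 25. −1: 24.
[2] 24 ≡ 4·5 + 4 (base 5). Lift 6: 28. −1: 27.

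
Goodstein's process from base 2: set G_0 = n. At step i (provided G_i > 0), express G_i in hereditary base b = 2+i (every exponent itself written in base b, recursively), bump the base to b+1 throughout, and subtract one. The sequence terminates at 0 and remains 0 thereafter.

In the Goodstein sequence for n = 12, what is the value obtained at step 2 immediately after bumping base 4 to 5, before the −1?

15686

12 —HB2→ 2^(2 + 1) + 2^2 —bump→ 3^(3 + 1) + 3^3 = 108 —(−1)→ 107
107 —HB3→ 3^(3 + 1) + 2·3^2 + 2·3 + 2 —bump→ 4^(4 + 1) + 2·4^2 + 2·4 + 2 = 1066 —(−1)→ 1065
1065 —HB4→ 4^(4 + 1) + 2·4^2 + 2·4 + 1 —bump→ 5^(5 + 1) + 2·5^2 + 2·5 + 1 = 15686 —(−1)→ 15685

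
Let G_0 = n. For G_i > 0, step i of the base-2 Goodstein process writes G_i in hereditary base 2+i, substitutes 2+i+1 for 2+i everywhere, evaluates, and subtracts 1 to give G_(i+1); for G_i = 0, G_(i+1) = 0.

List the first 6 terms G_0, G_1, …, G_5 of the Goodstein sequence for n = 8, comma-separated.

(0) 8|_2 = 2^(2 + 1) ↦ 3^(3 + 1)|_3 = 81 ⇒ 80
(1) 80|_3 = 2·3^3 + 2·3^2 + 2·3 + 2 ↦ 2·4^4 + 2·4^2 + 2·4 + 2|_4 = 554 ⇒ 553
(2) 553|_4 = 2·4^4 + 2·4^2 + 2·4 + 1 ↦ 2·5^5 + 2·5^2 + 2·5 + 1|_5 = 6311 ⇒ 6310
(3) 6310|_5 = 2·5^5 + 2·5^2 + 2·5 ↦ 2·6^6 + 2·6^2 + 2·6|_6 = 93396 ⇒ 93395
(4) 93395|_6 = 2·6^6 + 2·6^2 + 6 + 5 ↦ 2·7^7 + 2·7^2 + 7 + 5|_7 = 1647196 ⇒ 1647195

8, 80, 553, 6310, 93395, 1647195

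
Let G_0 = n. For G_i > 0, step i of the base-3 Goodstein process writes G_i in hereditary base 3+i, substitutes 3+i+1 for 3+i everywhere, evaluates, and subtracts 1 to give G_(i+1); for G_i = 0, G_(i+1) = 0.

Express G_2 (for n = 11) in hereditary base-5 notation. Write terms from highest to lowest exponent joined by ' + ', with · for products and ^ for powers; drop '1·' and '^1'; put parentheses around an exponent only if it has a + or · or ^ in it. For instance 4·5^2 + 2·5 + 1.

step 0: 11 = 3^2 + 2; sub 4 for 3: 4^2 + 2; = 18; G_1 = 18−1 = 17
step 1: 17 = 4^2 + 1; sub 5 for 4: 5^2 + 1; = 26; G_2 = 26−1 = 25
step 2: 25 = 5^2; sub 6 for 5: 6^2; = 36; G_3 = 36−1 = 35

5^2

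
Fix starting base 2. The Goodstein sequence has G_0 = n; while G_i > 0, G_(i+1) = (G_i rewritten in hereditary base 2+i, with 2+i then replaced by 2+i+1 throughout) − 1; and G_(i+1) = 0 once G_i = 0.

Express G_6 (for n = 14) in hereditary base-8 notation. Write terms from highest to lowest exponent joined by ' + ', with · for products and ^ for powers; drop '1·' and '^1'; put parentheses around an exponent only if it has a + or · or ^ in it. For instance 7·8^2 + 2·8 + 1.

8^(8 + 1) + 5·8^5 + 5·8^4 + 5·8^3 + 5·8^2 + 5·8 + 3

G_0=14  [base 2] 2^(2 + 1) + 2^2 + 2  →[2↦3]→  3^(3 + 1) + 3^3 + 3 = 111  −1 ⇒ G_1=110
G_1=110  [base 3] 3^(3 + 1) + 3^3 + 2  →[3↦4]→  4^(4 + 1) + 4^4 + 2 = 1282  −1 ⇒ G_2=1281
G_2=1281  [base 4] 4^(4 + 1) + 4^4 + 1  →[4↦5]→  5^(5 + 1) + 5^5 + 1 = 18751  −1 ⇒ G_3=18750
G_3=18750  [base 5] 5^(5 + 1) + 5^5  →[5↦6]→  6^(6 + 1) + 6^6 = 326592  −1 ⇒ G_4=326591
G_4=326591  [base 6] 6^(6 + 1) + 5·6^5 + 5·6^4 + 5·6^3 + 5·6^2 + 5·6 + 5  →[6↦7]→  7^(7 + 1) + 5·7^5 + 5·7^4 + 5·7^3 + 5·7^2 + 5·7 + 5 = 5862841  −1 ⇒ G_5=5862840
G_5=5862840  [base 7] 7^(7 + 1) + 5·7^5 + 5·7^4 + 5·7^3 + 5·7^2 + 5·7 + 4  →[7↦8]→  8^(8 + 1) + 5·8^5 + 5·8^4 + 5·8^3 + 5·8^2 + 5·8 + 4 = 134404972  −1 ⇒ G_6=134404971
G_6=134404971  [base 8] 8^(8 + 1) + 5·8^5 + 5·8^4 + 5·8^3 + 5·8^2 + 5·8 + 3  →[8↦9]→  9^(9 + 1) + 5·9^5 + 5·9^4 + 5·9^3 + 5·9^2 + 5·9 + 3 = 3487116549  −1 ⇒ G_7=3487116548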